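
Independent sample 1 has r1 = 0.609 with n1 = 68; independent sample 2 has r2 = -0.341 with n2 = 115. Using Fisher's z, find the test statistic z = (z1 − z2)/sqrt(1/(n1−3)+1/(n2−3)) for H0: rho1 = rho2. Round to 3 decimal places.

6.814

z1 = atanh(0.609) = 0.707330,  z2 = atanh(-0.341) = -0.355224
SE = √(1/(n1−3) + 1/(n2−3)) = √(1/65 + 1/112) = √(0.0153846 + 0.0089286) = √0.0243132 = 0.155927
z = (z1 − z2)/SE = (0.707330 − (-0.355224)) / 0.155927 = 1.062554 / 0.155927 = 6.814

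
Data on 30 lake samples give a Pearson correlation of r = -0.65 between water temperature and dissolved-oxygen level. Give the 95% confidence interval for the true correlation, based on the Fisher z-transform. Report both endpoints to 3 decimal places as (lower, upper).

Fisher z: z_r = atanh(r) = ½·ln((1+(-0.65))/(1−(-0.65))) = -0.775299
SE(z) = 1/√(n−3) = 1/√27 = 0.192450
95% ⇒ z* = 1.960; margin = 1.960·0.192450 = 0.377202
CI on z-scale: (-1.152501, -0.398097)
Back-transform: tanh(-1.152501) = -0.818581, tanh(-0.398097) = -0.378320

(-0.819, -0.378)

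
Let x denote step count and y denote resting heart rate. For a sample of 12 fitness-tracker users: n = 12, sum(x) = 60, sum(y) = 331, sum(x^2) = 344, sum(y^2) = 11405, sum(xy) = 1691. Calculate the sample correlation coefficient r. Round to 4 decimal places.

0.1138

Numerator: nΣxy − (Σx)(Σy) = 12·1691 − (60)(331) = 432
Denominator: √[(nΣx²−(Σx)²)(nΣy²−(Σy)²)]
  nΣx²−(Σx)² = 12·344 − 3600 = 528;  nΣy²−(Σy)² = 12·11405 − 109561 = 27299
  √(528·27299) = √14413872 = 3796.5605
r = 432 / 3796.5605 = 0.1138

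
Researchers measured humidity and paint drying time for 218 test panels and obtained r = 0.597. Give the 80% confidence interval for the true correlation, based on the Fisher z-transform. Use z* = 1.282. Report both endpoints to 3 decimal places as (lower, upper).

z_r = atanh(0.597) = 0.688473;  SE = 1/√(n−3) = 1/√215 = 0.068199
z-limits: 0.688473 ± 1.282·0.068199 = 0.688473 ± 0.087431 = [0.601042, 0.775904]
ρ-limits: (tanh 0.601042, tanh 0.775904) = (0.538, 0.650)

(0.538, 0.650)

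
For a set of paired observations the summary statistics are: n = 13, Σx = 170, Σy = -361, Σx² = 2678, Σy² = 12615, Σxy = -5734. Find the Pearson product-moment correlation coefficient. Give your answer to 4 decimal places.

Numerator: nΣxy − (Σx)(Σy) = 13·(-5734) − (170)(-361) = -13172
Denominator: √[(nΣx²−(Σx)²)(nΣy²−(Σy)²)]
  nΣx²−(Σx)² = 13·2678 − 28900 = 5914;  nΣy²−(Σy)² = 13·12615 − 130321 = 33674
  √(5914·33674) = √199148036 = 14111.9820
r = -13172 / 14111.9820 = -0.9334

-0.9334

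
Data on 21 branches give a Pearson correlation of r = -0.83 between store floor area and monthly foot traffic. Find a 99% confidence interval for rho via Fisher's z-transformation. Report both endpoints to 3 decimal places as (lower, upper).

Fisher z: z_r = atanh(r) = ½·ln((1+(-0.83))/(1−(-0.83))) = -1.188136
SE(z) = 1/√(n−3) = 1/√18 = 0.235702
99% ⇒ z* = 2.576; margin = 2.576·0.235702 = 0.607168
CI on z-scale: (-1.795304, -0.580968)
Back-transform: tanh(-1.795304) = -0.946318, tanh(-0.580968) = -0.523369

(-0.946, -0.523)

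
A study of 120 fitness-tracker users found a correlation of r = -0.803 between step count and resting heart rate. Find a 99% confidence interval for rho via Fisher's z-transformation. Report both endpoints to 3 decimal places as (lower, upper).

(-0.873, -0.701)

Fisher z: z_r = atanh(r) = ½·ln((1+(-0.803))/(1−(-0.803))) = -1.107002
SE(z) = 1/√(n−3) = 1/√117 = 0.092450
99% ⇒ z* = 2.576; margin = 2.576·0.092450 = 0.238151
CI on z-scale: (-1.345153, -0.868851)
Back-transform: tanh(-1.345153) = -0.872904, tanh(-0.868851) = -0.700790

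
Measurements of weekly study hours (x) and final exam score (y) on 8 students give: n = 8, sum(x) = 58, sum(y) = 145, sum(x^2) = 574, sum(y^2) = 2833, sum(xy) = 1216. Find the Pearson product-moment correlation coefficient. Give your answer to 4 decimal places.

0.9290

S_xy = nΣxy − ΣxΣy = 8·1216 − 58·145 = 9728 − 8410 = 1318
S_xx = nΣx² − (Σx)² = 8·574 − 58² = 4592 − 3364 = 1228
S_yy = nΣy² − (Σy)² = 8·2833 − 145² = 22664 − 21025 = 1639
r = S_xy / √(S_xx·S_yy) = 1318 / √(1228·1639) = 1318 / √2012692 = 1318 / 1418.6938 = 0.9290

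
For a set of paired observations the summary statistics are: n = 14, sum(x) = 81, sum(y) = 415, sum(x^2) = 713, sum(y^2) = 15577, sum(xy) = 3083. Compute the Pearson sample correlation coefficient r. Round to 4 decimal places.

S_xy = nΣxy − ΣxΣy = 14·3083 − 81·415 = 43162 − 33615 = 9547
S_xx = nΣx² − (Σx)² = 14·713 − 81² = 9982 − 6561 = 3421
S_yy = nΣy² − (Σy)² = 14·15577 − 415² = 218078 − 172225 = 45853
r = S_xy / √(S_xx·S_yy) = 9547 / √(3421·45853) = 9547 / √156863113 = 9547 / 12524.5005 = 0.7623

0.7623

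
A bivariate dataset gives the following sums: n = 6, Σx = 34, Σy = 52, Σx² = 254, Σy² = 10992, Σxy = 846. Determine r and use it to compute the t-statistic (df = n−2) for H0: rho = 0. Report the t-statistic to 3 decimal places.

1.884

S_xy = nΣxy − ΣxΣy = 6·846 − 34·52 = 5076 − 1768 = 3308
S_xx = nΣx² − (Σx)² = 6·254 − 34² = 1524 − 1156 = 368
S_yy = nΣy² − (Σy)² = 6·10992 − 52² = 65952 − 2704 = 63248
r = S_xy / √(S_xx·S_yy) = 3308 / √(368·63248) = 3308 / √23275264 = 3308 / 4824.4444 = 0.6857
t = r·√(n−2)/√(1−r²) = 0.6857·√4 / √(1−0.470184) = 1.371400 / 0.727885 = 1.884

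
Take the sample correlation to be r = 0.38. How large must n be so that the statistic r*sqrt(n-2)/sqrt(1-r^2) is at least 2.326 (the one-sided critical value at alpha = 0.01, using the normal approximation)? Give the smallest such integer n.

35

r√(n−2)/√(1−r²) ≥ 2.326  ⇔  n−2 ≥ (2.326)²·(1−r²)/r²
(1−r²)/r² = (1−0.1444)/0.1444 = 5.9252
n ≥ 2 + 5.410276·5.9252 = 2 + 32.0570 = 34.0570
⌈34.0570⌉ = 35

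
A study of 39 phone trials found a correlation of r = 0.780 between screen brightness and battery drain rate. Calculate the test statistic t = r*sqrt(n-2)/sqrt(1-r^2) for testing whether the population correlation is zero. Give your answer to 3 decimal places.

7.582

1 − r² = 1 − 0.608400 = 0.391600;  √(1−r²) = 0.625780
√(n−2) = √37 = 6.082763
t = r·√(n−2)/√(1−r²) = 0.780 · 6.082763 / 0.625780 = 7.582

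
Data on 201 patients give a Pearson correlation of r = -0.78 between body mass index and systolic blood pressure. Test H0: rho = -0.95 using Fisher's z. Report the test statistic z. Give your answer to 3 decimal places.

11.066

Fisher z: atanh(-0.78) = -1.045371, atanh(-0.95) = -1.831781
z = (z_r − z_0)·√(n−3) = (-1.045371 − (-1.831781))·√198 = 0.786410 · 14.071247 = 11.066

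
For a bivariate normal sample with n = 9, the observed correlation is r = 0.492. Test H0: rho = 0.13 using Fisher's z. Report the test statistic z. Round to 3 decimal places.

z_r = atanh(0.492) = 0.538696,  z_0 = atanh(0.13) = 0.130740
SE = 1/√(n−3) = 1/√6 = 0.408248
z = (z_r − z_0)/SE = (0.538696 − 0.130740) / 0.408248 = 0.407956 / 0.408248 = 0.999

0.999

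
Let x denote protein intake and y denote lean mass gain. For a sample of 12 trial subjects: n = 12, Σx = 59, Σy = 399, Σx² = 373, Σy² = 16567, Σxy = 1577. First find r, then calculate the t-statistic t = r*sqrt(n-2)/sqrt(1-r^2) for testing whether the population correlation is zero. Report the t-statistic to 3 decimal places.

Numerator: nΣxy − (Σx)(Σy) = 12·1577 − (59)(399) = -4617
Denominator: √[(nΣx²−(Σx)²)(nΣy²−(Σy)²)]
  nΣx²−(Σx)² = 12·373 − 3481 = 995;  nΣy²−(Σy)² = 12·16567 − 159201 = 39603
  √(995·39603) = √39404985 = 6277.3390
r = -4617 / 6277.3390 = -0.7355
t = r·√(n−2)/√(1−r²) = -0.7355·√10 / √(1−0.540960) = -2.325855 / 0.677525 = -3.433

-3.433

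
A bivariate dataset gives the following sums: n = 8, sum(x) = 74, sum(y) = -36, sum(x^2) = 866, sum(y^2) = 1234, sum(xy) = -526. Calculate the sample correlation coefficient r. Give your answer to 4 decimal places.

Numerator: nΣxy − (Σx)(Σy) = 8·(-526) − (74)(-36) = -1544
Denominator: √[(nΣx²−(Σx)²)(nΣy²−(Σy)²)]
  nΣx²−(Σx)² = 8·866 − 5476 = 1452;  nΣy²−(Σy)² = 8·1234 − 1296 = 8576
  √(1452·8576) = √12452352 = 3528.7890
r = -1544 / 3528.7890 = -0.4375

-0.4375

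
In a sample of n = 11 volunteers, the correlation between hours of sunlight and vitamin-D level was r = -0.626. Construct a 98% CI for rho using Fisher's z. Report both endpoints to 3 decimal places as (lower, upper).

(-0.915, 0.087)

z_r = atanh(-0.626) = -0.734811;  SE = 1/√(n−3) = 1/√8 = 0.353553
z-limits: -0.734811 ± 2.326·0.353553 = -0.734811 ± 0.822364 = [-1.557175, 0.087553]
ρ-limits: (tanh -1.557175, tanh 0.087553) = (-0.915, 0.087)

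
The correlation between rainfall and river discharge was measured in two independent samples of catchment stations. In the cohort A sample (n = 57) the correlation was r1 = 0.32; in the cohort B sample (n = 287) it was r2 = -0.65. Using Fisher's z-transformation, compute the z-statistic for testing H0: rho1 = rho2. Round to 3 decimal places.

7.456

Fisher z-transforms: z1 = atanh(0.32) = 0.331647, z2 = atanh(-0.65) = -0.775299; difference d = 1.106946
Var(d) = 1/54 + 1/284 = 0.0185185 + 0.0035211 = 0.0220396
z = d/√Var(d) = 1.106946 / √0.0220396 = 1.106946 / 0.148457 = 7.456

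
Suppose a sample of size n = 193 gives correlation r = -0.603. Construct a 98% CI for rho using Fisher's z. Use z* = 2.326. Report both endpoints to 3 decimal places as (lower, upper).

Fisher z: z_r = atanh(r) = ½·ln((1+(-0.603))/(1−(-0.603))) = -0.697848
SE(z) = 1/√(n−3) = 1/√190 = 0.072548
98% ⇒ z* = 2.326; margin = 2.326·0.072548 = 0.168747
CI on z-scale: (-0.866595, -0.529101)
Back-transform: tanh(-0.866595) = -0.699640, tanh(-0.529101) = -0.484694

(-0.700, -0.485)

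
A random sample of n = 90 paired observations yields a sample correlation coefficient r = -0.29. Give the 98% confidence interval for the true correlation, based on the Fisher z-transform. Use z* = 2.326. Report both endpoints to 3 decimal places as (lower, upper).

(-0.499, -0.049)

z_r = atanh(-0.29) = -0.298566;  SE = 1/√(n−3) = 1/√87 = 0.107211
z-limits: -0.298566 ± 2.326·0.107211 = -0.298566 ± 0.249373 = [-0.547939, -0.049193]
ρ-limits: (tanh -0.547939, tanh -0.049193) = (-0.499, -0.049)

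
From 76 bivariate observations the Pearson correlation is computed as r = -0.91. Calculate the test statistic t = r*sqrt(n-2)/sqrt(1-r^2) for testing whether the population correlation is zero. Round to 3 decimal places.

-18.881

1 − r² = 1 − 0.8281 = 0.1719;  √(1−r²) = 0.414608
√(n−2) = √74 = 8.602325
t = r·√(n−2)/√(1−r²) = -0.91 · 8.602325 / 0.414608 = -18.881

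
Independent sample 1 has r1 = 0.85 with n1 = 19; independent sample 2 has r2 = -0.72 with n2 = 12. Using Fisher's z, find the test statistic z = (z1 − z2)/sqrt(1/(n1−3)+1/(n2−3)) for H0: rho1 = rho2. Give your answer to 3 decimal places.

z1 = atanh(0.85) = 1.256153,  z2 = atanh(-0.72) = -0.907645
SE = √(1/(n1−3) + 1/(n2−3)) = √(1/16 + 1/9) = √(0.0625000 + 0.1111111) = √0.1736111 = 0.416667
z = (z1 − z2)/SE = (1.256153 − (-0.907645)) / 0.416667 = 2.163798 / 0.416667 = 5.193

5.193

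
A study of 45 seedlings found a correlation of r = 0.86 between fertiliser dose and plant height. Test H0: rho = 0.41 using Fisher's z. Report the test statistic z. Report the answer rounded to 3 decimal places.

Fisher z: atanh(0.86) = 1.293345, atanh(0.41) = 0.435611
z = (z_r − z_0)·√(n−3) = (1.293345 − 0.435611)·√42 = 0.857734 · 6.480741 = 5.559

5.559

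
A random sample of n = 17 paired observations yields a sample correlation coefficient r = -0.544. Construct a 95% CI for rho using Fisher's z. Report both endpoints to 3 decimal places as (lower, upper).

Fisher z: z_r = atanh(r) = ½·ln((1+(-0.544))/(1−(-0.544))) = -0.609819
SE(z) = 1/√(n−3) = 1/√14 = 0.267261
95% ⇒ z* = 1.960; margin = 1.960·0.267261 = 0.523832
CI on z-scale: (-1.133651, -0.085987)
Back-transform: tanh(-1.133651) = -0.812265, tanh(-0.085987) = -0.085776

(-0.812, -0.086)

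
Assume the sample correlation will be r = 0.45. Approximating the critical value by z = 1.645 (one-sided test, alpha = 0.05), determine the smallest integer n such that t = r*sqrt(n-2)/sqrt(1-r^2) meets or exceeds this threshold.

Need r·√(n−2)/√(1−r²) ≥ 1.645
√(n−2) ≥ 1.645·√(1−0.2025) / 0.45 = 1.645·0.893029 / 0.45 = 3.2645
n−2 ≥ 10.6570  ⇒  n ≥ 12.6570
Smallest integer n = 13

13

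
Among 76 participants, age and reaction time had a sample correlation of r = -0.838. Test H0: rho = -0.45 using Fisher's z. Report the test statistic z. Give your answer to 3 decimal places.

Fisher z: atanh(-0.838) = -1.214418, atanh(-0.45) = -0.484700
z = (z_r − z_0)·√(n−3) = (-1.214418 − (-0.484700))·√73 = -0.729718 · 8.544004 = -6.235

-6.235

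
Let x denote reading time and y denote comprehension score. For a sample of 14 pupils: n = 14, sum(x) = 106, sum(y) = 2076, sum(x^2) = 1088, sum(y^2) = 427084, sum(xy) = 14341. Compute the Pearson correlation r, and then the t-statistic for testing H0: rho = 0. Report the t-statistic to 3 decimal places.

-0.842

Numerator: nΣxy − (Σx)(Σy) = 14·14341 − (106)(2076) = -19282
Denominator: √[(nΣx²−(Σx)²)(nΣy²−(Σy)²)]
  nΣx²−(Σx)² = 14·1088 − 11236 = 3996;  nΣy²−(Σy)² = 14·427084 − 4309776 = 1669400
  √(3996·1669400) = √6670922400 = 81675.7149
r = -19282 / 81675.7149 = -0.2361
t = r·√(n−2)/√(1−r²) = -0.2361·√12 / √(1−0.055743) = -0.817874 / 0.971729 = -0.842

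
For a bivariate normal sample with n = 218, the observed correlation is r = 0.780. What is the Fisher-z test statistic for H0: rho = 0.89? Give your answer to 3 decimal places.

-5.521

z_r = atanh(0.780) = 1.045371,  z_0 = atanh(0.89) = 1.421926
SE = 1/√(n−3) = 1/√215 = 0.068199
z = (z_r − z_0)/SE = (1.045371 − 1.421926) / 0.068199 = -0.376555 / 0.068199 = -5.521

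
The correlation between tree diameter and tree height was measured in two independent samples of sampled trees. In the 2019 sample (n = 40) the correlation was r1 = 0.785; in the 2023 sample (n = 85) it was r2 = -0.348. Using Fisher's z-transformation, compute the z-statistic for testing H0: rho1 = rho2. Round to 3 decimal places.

7.177

Fisher z-transforms: z1 = atanh(0.785) = 1.058268, z2 = atanh(-0.348) = -0.363166; difference d = 1.421434
Var(d) = 1/37 + 1/82 = 0.0270270 + 0.0121951 = 0.0392221
z = d/√Var(d) = 1.421434 / √0.0392221 = 1.421434 / 0.198046 = 7.177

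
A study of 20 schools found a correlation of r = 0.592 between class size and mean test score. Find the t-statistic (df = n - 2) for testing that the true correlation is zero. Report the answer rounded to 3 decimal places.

t = r·√(n−2) / √(1−r²) with r = 0.592, n = 20
  = 0.592·√18 / √(1 − 0.350464)
  = 0.592·4.242641 / 0.805938
  = 2.511643 / 0.805938 = 3.116

3.116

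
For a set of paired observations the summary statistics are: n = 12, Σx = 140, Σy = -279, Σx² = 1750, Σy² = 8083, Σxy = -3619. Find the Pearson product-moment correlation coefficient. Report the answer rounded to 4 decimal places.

-0.8435

S_xy = nΣxy − ΣxΣy = 12·(-3619) − 140·(-279) = -43428 − (-39060) = -4368
S_xx = nΣx² − (Σx)² = 12·1750 − 140² = 21000 − 19600 = 1400
S_yy = nΣy² − (Σy)² = 12·8083 − (-279)² = 96996 − 77841 = 19155
r = S_xy / √(S_xx·S_yy) = -4368 / √(1400·19155) = -4368 / √26817000 = -4368 / 5178.5133 = -0.8435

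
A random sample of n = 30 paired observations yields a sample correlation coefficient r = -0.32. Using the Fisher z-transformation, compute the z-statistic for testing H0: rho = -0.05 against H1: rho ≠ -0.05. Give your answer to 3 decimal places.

z_r = atanh(-0.32) = -0.331647,  z_0 = atanh(-0.05) = -0.050042
SE = 1/√(n−3) = 1/√27 = 0.192450
z = (z_r − z_0)/SE = (-0.331647 − (-0.050042)) / 0.192450 = -0.281605 / 0.192450 = -1.463

-1.463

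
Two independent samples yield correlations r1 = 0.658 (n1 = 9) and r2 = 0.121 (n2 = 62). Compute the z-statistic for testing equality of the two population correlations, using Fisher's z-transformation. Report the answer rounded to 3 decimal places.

Fisher z-transforms: z1 = atanh(0.658) = 0.789278, z2 = atanh(0.121) = 0.121596; difference d = 0.667682
Var(d) = 1/6 + 1/59 = 0.1666667 + 0.0169492 = 0.1836159
z = d/√Var(d) = 0.667682 / √0.1836159 = 0.667682 / 0.428504 = 1.558

1.558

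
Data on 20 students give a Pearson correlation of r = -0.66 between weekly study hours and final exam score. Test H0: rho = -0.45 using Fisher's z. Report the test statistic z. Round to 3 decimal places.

-1.270

z_r = atanh(-0.66) = -0.792814,  z_0 = atanh(-0.45) = -0.484700
SE = 1/√(n−3) = 1/√17 = 0.242536
z = (z_r − z_0)/SE = (-0.792814 − (-0.484700)) / 0.242536 = -0.308114 / 0.242536 = -1.270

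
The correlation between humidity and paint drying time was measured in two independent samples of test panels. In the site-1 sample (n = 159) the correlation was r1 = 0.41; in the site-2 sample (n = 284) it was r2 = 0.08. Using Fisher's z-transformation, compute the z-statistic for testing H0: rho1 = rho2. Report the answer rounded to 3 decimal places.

3.560

z1 = atanh(0.41) = 0.435611,  z2 = atanh(0.08) = 0.080171
SE = √(1/(n1−3) + 1/(n2−3)) = √(1/156 + 1/281) = √(0.0064103 + 0.0035587) = √0.0099690 = 0.099845
z = (z1 − z2)/SE = (0.435611 − 0.080171) / 0.099845 = 0.355440 / 0.099845 = 3.560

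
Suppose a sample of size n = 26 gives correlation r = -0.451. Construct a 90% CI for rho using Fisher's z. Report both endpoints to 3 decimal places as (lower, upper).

(-0.680, -0.142)

z_r = atanh(-0.451) = -0.485955;  SE = 1/√(n−3) = 1/√23 = 0.208514
z-limits: -0.485955 ± 1.645·0.208514 = -0.485955 ± 0.343006 = [-0.828961, -0.142949]
ρ-limits: (tanh -0.828961, tanh -0.142949) = (-0.680, -0.142)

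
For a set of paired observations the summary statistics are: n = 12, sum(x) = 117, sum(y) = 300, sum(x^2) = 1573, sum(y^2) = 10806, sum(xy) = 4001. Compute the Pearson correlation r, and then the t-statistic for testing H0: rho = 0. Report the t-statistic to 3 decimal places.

Numerator: nΣxy − (Σx)(Σy) = 12·4001 − (117)(300) = 12912
Denominator: √[(nΣx²−(Σx)²)(nΣy²−(Σy)²)]
  nΣx²−(Σx)² = 12·1573 − 13689 = 5187;  nΣy²−(Σy)² = 12·10806 − 90000 = 39672
  √(5187·39672) = √205778664 = 14344.9874
r = 12912 / 14344.9874 = 0.9001
t = r·√(n−2)/√(1−r²) = 0.9001·√10 / √(1−0.810180) = 2.846366 / 0.435683 = 6.533

6.533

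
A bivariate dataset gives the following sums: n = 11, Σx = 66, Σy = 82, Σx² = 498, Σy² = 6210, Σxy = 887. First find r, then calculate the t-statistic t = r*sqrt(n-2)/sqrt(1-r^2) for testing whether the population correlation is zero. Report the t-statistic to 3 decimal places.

1.839

S_xy = nΣxy − ΣxΣy = 11·887 − 66·82 = 9757 − 5412 = 4345
S_xx = nΣx² − (Σx)² = 11·498 − 66² = 5478 − 4356 = 1122
S_yy = nΣy² − (Σy)² = 11·6210 − 82² = 68310 − 6724 = 61586
r = S_xy / √(S_xx·S_yy) = 4345 / √(1122·61586) = 4345 / √69099492 = 4345 / 8312.6104 = 0.5227
t = r·√(n−2)/√(1−r²) = 0.5227·√9 / √(1−0.273215) = 1.568100 / 0.852517 = 1.839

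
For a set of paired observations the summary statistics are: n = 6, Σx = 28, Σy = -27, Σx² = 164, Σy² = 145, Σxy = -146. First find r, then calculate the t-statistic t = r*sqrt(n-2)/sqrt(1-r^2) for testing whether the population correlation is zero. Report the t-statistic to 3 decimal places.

S_xy = nΣxy − ΣxΣy = 6·(-146) − 28·(-27) = -876 − (-756) = -120
S_xx = nΣx² − (Σx)² = 6·164 − 28² = 984 − 784 = 200
S_yy = nΣy² − (Σy)² = 6·145 − (-27)² = 870 − 729 = 141
r = S_xy / √(S_xx·S_yy) = -120 / √(200·141) = -120 / √28200 = -120 / 167.9286 = -0.7146
t = r·√(n−2)/√(1−r²) = -0.7146·√4 / √(1−0.510653) = -1.429200 / 0.699533 = -2.043

-2.043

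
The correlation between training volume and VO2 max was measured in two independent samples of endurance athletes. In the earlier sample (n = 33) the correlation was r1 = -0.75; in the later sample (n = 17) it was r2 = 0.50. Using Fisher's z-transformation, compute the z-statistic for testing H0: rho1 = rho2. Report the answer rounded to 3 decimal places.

Fisher z-transforms: z1 = atanh(-0.75) = -0.972955, z2 = atanh(0.50) = 0.549306; difference d = -1.522261
Var(d) = 1/30 + 1/14 = 0.0333333 + 0.0714286 = 0.1047619
z = d/√Var(d) = -1.522261 / √0.1047619 = -1.522261 / 0.323669 = -4.703

-4.703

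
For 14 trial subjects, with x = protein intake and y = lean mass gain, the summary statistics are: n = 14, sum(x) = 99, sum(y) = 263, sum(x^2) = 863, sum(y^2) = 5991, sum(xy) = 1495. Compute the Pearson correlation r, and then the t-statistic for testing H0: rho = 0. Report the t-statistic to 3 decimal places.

Numerator: nΣxy − (Σx)(Σy) = 14·1495 − (99)(263) = -5107
Denominator: √[(nΣx²−(Σx)²)(nΣy²−(Σy)²)]
  nΣx²−(Σx)² = 14·863 − 9801 = 2281;  nΣy²−(Σy)² = 14·5991 − 69169 = 14705
  √(2281·14705) = √33542105 = 5791.5546
r = -5107 / 5791.5546 = -0.8818
t = r·√(n−2)/√(1−r²) = -0.8818·√12 / √(1−0.777571) = -3.054645 / 0.471624 = -6.477

-6.477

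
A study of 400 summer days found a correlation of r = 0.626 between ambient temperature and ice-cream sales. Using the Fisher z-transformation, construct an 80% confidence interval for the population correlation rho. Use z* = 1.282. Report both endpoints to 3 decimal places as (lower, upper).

(0.585, 0.664)

z_r = atanh(0.626) = 0.734811;  SE = 1/√(n−3) = 1/√397 = 0.050189
z-limits: 0.734811 ± 1.282·0.050189 = 0.734811 ± 0.064342 = [0.670469, 0.799153]
ρ-limits: (tanh 0.670469, tanh 0.799153) = (0.585, 0.664)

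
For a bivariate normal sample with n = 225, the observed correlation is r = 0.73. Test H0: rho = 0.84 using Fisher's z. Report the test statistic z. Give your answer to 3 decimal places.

-4.357

z_r = atanh(0.73) = 0.928727,  z_0 = atanh(0.84) = 1.221174
SE = 1/√(n−3) = 1/√222 = 0.067116
z = (z_r − z_0)/SE = (0.928727 − 1.221174) / 0.067116 = -0.292447 / 0.067116 = -4.357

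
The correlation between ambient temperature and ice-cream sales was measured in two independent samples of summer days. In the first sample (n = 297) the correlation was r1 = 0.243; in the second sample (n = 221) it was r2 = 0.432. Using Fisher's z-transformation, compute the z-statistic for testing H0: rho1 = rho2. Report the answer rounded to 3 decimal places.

-2.399

z1 = atanh(0.243) = 0.247960,  z2 = atanh(0.432) = 0.462353
SE = √(1/(n1−3) + 1/(n2−3)) = √(1/294 + 1/218) = √(0.0034014 + 0.0045872) = √0.0079886 = 0.089379
z = (z1 − z2)/SE = (0.247960 − 0.462353) / 0.089379 = -0.214393 / 0.089379 = -2.399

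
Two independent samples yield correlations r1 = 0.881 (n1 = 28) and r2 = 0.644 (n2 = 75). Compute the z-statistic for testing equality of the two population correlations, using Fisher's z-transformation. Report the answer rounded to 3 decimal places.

2.650

Fisher z-transforms: z1 = atanh(0.881) = 1.380218, z2 = atanh(0.644) = 0.764978; difference d = 0.615240
Var(d) = 1/25 + 1/72 = 0.0400000 + 0.0138889 = 0.0538889
z = d/√Var(d) = 0.615240 / √0.0538889 = 0.615240 / 0.232140 = 2.650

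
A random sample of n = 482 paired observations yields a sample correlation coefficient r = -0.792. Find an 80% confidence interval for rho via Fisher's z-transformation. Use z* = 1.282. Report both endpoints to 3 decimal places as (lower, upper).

(-0.813, -0.769)

z_r = atanh(-0.792) = -1.076775;  SE = 1/√(n−3) = 1/√479 = 0.045691
z-limits: -1.076775 ± 1.282·0.045691 = -1.076775 ± 0.058576 = [-1.135351, -1.018199]
ρ-limits: (tanh -1.135351, tanh -1.018199) = (-0.813, -0.769)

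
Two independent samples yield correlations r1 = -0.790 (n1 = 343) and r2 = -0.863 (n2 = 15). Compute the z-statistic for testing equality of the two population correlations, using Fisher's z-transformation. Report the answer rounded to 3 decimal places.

Fisher z-transforms: z1 = atanh(-0.790) = -1.071432, z2 = atanh(-0.863) = -1.304981; difference d = 0.233549
Var(d) = 1/340 + 1/12 = 0.0029412 + 0.0833333 = 0.0862745
z = d/√Var(d) = 0.233549 / √0.0862745 = 0.233549 / 0.293725 = 0.795

0.795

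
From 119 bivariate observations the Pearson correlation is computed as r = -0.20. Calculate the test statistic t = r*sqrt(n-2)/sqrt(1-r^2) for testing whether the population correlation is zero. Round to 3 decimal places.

-2.208

t = r·√(n−2) / √(1−r²) with r = -0.20, n = 119
  = -0.20·√117 / √(1 − 0.0400)
  = -0.20·10.816654 / 0.979796
  = -2.163331 / 0.979796 = -2.208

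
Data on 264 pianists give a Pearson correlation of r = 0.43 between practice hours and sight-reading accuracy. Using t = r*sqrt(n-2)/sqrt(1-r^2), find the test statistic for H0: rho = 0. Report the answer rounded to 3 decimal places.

7.709

1 − r² = 1 − 0.1849 = 0.8151;  √(1−r²) = 0.902829
√(n−2) = √262 = 16.186414
t = r·√(n−2)/√(1−r²) = 0.43 · 16.186414 / 0.902829 = 7.709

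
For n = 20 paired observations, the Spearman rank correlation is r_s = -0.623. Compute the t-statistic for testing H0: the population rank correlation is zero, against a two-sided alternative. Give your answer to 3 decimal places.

t = r_s·√(n−2) / √(1−r_s²) with r_s = -0.623, n = 20
  = -0.623·√18 / √(1 − 0.388129)
  = -0.623·4.242641 / 0.782222
  = -2.643165 / 0.782222 = -3.379

-3.379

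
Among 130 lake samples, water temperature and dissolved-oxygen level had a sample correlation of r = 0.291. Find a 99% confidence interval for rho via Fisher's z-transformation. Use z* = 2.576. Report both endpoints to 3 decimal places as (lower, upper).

(0.071, 0.484)

z_r = atanh(0.291) = 0.299658;  SE = 1/√(n−3) = 1/√127 = 0.088736
z-limits: 0.299658 ± 2.576·0.088736 = 0.299658 ± 0.228584 = [0.071074, 0.528242]
ρ-limits: (tanh 0.071074, tanh 0.528242) = (0.071, 0.484)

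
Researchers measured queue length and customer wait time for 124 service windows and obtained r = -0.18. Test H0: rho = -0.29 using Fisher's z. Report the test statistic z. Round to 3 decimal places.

z_r = atanh(-0.18) = -0.181983,  z_0 = atanh(-0.29) = -0.298566
SE = 1/√(n−3) = 1/√121 = 0.090909
z = (z_r − z_0)/SE = (-0.181983 − (-0.298566)) / 0.090909 = 0.116583 / 0.090909 = 1.282

1.282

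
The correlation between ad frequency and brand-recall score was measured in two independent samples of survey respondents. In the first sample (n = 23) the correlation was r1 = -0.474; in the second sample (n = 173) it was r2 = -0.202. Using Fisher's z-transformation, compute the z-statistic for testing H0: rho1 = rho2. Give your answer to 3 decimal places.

-1.313

z1 = atanh(-0.474) = -0.515217,  z2 = atanh(-0.202) = -0.204817
SE = √(1/(n1−3) + 1/(n2−3)) = √(1/20 + 1/170) = √(0.0500000 + 0.0058824) = √0.0558824 = 0.236395
z = (z1 − z2)/SE = (-0.515217 − (-0.204817)) / 0.236395 = -0.310400 / 0.236395 = -1.313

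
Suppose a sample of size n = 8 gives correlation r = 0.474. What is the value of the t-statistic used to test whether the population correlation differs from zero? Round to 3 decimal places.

1.319

1 − r² = 1 − 0.224676 = 0.775324;  √(1−r²) = 0.880525
√(n−2) = √6 = 2.449490
t = r·√(n−2)/√(1−r²) = 0.474 · 2.449490 / 0.880525 = 1.319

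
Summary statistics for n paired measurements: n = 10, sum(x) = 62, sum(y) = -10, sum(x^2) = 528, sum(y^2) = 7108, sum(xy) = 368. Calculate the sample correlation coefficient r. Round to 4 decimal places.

Numerator: nΣxy − (Σx)(Σy) = 10·368 − (62)(-10) = 4300
Denominator: √[(nΣx²−(Σx)²)(nΣy²−(Σy)²)]
  nΣx²−(Σx)² = 10·528 − 3844 = 1436;  nΣy²−(Σy)² = 10·7108 − 100 = 70980
  √(1436·70980) = √101927280 = 10095.9041
r = 4300 / 10095.9041 = 0.4259

0.4259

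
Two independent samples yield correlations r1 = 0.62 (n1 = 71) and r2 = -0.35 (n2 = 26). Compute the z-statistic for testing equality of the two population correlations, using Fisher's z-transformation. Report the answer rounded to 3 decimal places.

Fisher z-transforms: z1 = atanh(0.62) = 0.725005, z2 = atanh(-0.35) = -0.365444; difference d = 1.090449
Var(d) = 1/68 + 1/23 = 0.0147059 + 0.0434783 = 0.0581842
z = d/√Var(d) = 1.090449 / √0.0581842 = 1.090449 / 0.241214 = 4.521

4.521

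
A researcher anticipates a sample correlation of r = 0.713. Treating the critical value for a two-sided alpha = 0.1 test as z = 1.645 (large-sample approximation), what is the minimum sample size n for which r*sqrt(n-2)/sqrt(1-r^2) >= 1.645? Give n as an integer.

5

r√(n−2)/√(1−r²) ≥ 1.645  ⇔  n−2 ≥ (1.645)²·(1−r²)/r²
(1−r²)/r² = (1−0.508369)/0.508369 = 0.9671
n ≥ 2 + 2.706025·0.9671 = 2 + 2.6170 = 4.6170
⌈4.6170⌉ = 5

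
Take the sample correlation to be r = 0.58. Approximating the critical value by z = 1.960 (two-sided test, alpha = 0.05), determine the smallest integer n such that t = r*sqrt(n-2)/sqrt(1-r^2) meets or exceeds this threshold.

10

r√(n−2)/√(1−r²) ≥ 1.960  ⇔  n−2 ≥ (1.960)²·(1−r²)/r²
(1−r²)/r² = (1−0.3364)/0.3364 = 1.9727
n ≥ 2 + 3.8416·1.9727 = 2 + 7.5783 = 9.5783
⌈9.5783⌉ = 10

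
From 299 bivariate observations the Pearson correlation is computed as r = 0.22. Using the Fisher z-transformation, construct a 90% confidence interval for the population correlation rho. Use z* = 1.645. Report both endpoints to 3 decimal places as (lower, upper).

Fisher z: z_r = atanh(r) = ½·ln((1+0.22)/(1−0.22)) = 0.223656
SE(z) = 1/√(n−3) = 1/√296 = 0.058124
90% ⇒ z* = 1.645; margin = 1.645·0.058124 = 0.095614
CI on z-scale: (0.128042, 0.319270)
Back-transform: tanh(0.128042) = 0.127347, tanh(0.319270) = 0.308847

(0.127, 0.309)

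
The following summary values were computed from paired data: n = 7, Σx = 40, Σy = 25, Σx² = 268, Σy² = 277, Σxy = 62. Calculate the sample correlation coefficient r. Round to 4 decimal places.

Numerator: nΣxy − (Σx)(Σy) = 7·62 − (40)(25) = -566
Denominator: √[(nΣx²−(Σx)²)(nΣy²−(Σy)²)]
  nΣx²−(Σx)² = 7·268 − 1600 = 276;  nΣy²−(Σy)² = 7·277 − 625 = 1314
  √(276·1314) = √362664 = 602.2159
r = -566 / 602.2159 = -0.9399

-0.9399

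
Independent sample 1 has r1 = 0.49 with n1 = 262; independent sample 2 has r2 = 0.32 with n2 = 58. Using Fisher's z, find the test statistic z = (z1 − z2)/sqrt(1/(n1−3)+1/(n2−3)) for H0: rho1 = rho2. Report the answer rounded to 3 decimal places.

z1 = atanh(0.49) = 0.536060,  z2 = atanh(0.32) = 0.331647
SE = √(1/(n1−3) + 1/(n2−3)) = √(1/259 + 1/55) = √(0.0038610 + 0.0181818) = √0.0220428 = 0.148468
z = (z1 − z2)/SE = (0.536060 − 0.331647) / 0.148468 = 0.204413 / 0.148468 = 1.377

1.377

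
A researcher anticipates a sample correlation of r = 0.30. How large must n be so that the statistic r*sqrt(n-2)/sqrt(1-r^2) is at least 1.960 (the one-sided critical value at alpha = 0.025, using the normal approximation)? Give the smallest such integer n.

41

Need r·√(n−2)/√(1−r²) ≥ 1.960
√(n−2) ≥ 1.960·√(1−0.0900) / 0.30 = 1.960·0.953939 / 0.30 = 6.2324
n−2 ≥ 38.8428  ⇒  n ≥ 40.8428
Smallest integer n = 41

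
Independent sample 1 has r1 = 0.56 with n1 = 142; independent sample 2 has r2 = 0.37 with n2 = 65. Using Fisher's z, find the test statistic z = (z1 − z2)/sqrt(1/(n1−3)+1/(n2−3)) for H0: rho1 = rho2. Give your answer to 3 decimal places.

1.600

Fisher z-transforms: z1 = atanh(0.56) = 0.632833, z2 = atanh(0.37) = 0.388423; difference d = 0.244410
Var(d) = 1/139 + 1/62 = 0.0071942 + 0.0161290 = 0.0233232
z = d/√Var(d) = 0.244410 / √0.0233232 = 0.244410 / 0.152719 = 1.600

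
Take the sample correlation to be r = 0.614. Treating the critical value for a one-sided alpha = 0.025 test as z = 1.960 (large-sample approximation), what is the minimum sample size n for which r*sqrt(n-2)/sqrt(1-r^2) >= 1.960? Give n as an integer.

Need r·√(n−2)/√(1−r²) ≥ 1.960
√(n−2) ≥ 1.960·√(1−0.376996) / 0.614 = 1.960·0.789306 / 0.614 = 2.5196
n−2 ≥ 6.3484  ⇒  n ≥ 8.3484
Smallest integer n = 9

9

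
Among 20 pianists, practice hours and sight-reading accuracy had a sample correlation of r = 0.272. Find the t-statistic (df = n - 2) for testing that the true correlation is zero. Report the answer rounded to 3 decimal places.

1 − r² = 1 − 0.073984 = 0.926016;  √(1−r²) = 0.962297
√(n−2) = √18 = 4.242641
t = r·√(n−2)/√(1−r²) = 0.272 · 4.242641 / 0.962297 = 1.199

1.199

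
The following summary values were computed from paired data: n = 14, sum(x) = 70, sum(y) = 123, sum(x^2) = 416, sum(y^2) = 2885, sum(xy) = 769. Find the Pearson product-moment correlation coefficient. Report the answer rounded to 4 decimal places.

0.4463

S_xy = nΣxy − ΣxΣy = 14·769 − 70·123 = 10766 − 8610 = 2156
S_xx = nΣx² − (Σx)² = 14·416 − 70² = 5824 − 4900 = 924
S_yy = nΣy² − (Σy)² = 14·2885 − 123² = 40390 − 15129 = 25261
r = S_xy / √(S_xx·S_yy) = 2156 / √(924·25261) = 2156 / √23341164 = 2156 / 4831.2694 = 0.4463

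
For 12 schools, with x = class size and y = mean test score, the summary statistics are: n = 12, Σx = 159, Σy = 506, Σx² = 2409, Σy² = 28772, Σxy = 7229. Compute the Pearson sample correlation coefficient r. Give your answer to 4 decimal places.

0.3499

S_xy = nΣxy − ΣxΣy = 12·7229 − 159·506 = 86748 − 80454 = 6294
S_xx = nΣx² − (Σx)² = 12·2409 − 159² = 28908 − 25281 = 3627
S_yy = nΣy² − (Σy)² = 12·28772 − 506² = 345264 − 256036 = 89228
r = S_xy / √(S_xx·S_yy) = 6294 / √(3627·89228) = 6294 / √323629956 = 6294 / 17989.7181 = 0.3499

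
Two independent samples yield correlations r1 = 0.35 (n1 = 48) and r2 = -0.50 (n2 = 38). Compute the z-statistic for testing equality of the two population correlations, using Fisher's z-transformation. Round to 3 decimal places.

4.059

Fisher z-transforms: z1 = atanh(0.35) = 0.365444, z2 = atanh(-0.50) = -0.549306; difference d = 0.914750
Var(d) = 1/45 + 1/35 = 0.0222222 + 0.0285714 = 0.0507936
z = d/√Var(d) = 0.914750 / √0.0507936 = 0.914750 / 0.225374 = 4.059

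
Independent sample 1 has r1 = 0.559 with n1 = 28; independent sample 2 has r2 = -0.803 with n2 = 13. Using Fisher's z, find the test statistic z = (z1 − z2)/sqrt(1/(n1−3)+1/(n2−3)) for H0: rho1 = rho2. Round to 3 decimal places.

4.646

z1 = atanh(0.559) = 0.631377,  z2 = atanh(-0.803) = -1.107002
SE = √(1/(n1−3) + 1/(n2−3)) = √(1/25 + 1/10) = √(0.0400000 + 0.1000000) = √0.1400000 = 0.374166
z = (z1 − z2)/SE = (0.631377 − (-1.107002)) / 0.374166 = 1.738379 / 0.374166 = 4.646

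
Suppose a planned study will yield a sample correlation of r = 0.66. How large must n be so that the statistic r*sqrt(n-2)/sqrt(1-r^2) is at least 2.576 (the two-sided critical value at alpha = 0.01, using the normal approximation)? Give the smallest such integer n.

11

r√(n−2)/√(1−r²) ≥ 2.576  ⇔  n−2 ≥ (2.576)²·(1−r²)/r²
(1−r²)/r² = (1−0.4356)/0.4356 = 1.2957
n ≥ 2 + 6.635776·1.2957 = 2 + 8.5980 = 10.5980
⌈10.5980⌉ = 11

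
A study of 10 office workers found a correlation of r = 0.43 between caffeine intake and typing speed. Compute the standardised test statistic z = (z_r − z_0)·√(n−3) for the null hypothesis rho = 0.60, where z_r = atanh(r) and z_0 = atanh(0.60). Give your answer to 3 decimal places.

z_r = atanh(0.43) = 0.459897,  z_0 = atanh(0.60) = 0.693147
SE = 1/√(n−3) = 1/√7 = 0.377964
z = (z_r − z_0)/SE = (0.459897 − 0.693147) / 0.377964 = -0.233250 / 0.377964 = -0.617

-0.617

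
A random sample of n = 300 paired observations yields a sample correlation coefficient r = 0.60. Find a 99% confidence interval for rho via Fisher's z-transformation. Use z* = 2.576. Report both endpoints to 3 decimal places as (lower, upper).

Fisher z: z_r = atanh(r) = ½·ln((1+0.60)/(1−0.60)) = 0.693147
SE(z) = 1/√(n−3) = 1/√297 = 0.058026
99% ⇒ z* = 2.576; margin = 2.576·0.058026 = 0.149475
CI on z-scale: (0.543672, 0.842622)
Back-transform: tanh(0.543672) = 0.495762, tanh(0.842622) = 0.687195

(0.496, 0.687)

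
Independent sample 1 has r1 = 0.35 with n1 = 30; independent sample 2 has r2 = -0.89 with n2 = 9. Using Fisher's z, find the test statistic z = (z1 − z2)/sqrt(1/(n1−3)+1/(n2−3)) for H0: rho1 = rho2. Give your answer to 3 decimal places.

3.960

Fisher z-transforms: z1 = atanh(0.35) = 0.365444, z2 = atanh(-0.89) = -1.421926; difference d = 1.787370
Var(d) = 1/27 + 1/6 = 0.0370370 + 0.1666667 = 0.2037037
z = d/√Var(d) = 1.787370 / √0.2037037 = 1.787370 / 0.451335 = 3.960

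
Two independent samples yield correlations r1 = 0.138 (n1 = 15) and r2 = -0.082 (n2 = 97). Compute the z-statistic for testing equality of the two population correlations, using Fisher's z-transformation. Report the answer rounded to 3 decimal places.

0.721

z1 = atanh(0.138) = 0.138886,  z2 = atanh(-0.082) = -0.082185
SE = √(1/(n1−3) + 1/(n2−3)) = √(1/12 + 1/94) = √(0.0833333 + 0.0106383) = √0.0939716 = 0.306548
z = (z1 − z2)/SE = (0.138886 − (-0.082185)) / 0.306548 = 0.221071 / 0.306548 = 0.721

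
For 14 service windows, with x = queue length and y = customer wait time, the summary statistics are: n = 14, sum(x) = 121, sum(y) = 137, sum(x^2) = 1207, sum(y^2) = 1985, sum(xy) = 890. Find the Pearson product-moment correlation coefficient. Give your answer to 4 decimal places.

-0.9124

Numerator: nΣxy − (Σx)(Σy) = 14·890 − (121)(137) = -4117
Denominator: √[(nΣx²−(Σx)²)(nΣy²−(Σy)²)]
  nΣx²−(Σx)² = 14·1207 − 14641 = 2257;  nΣy²−(Σy)² = 14·1985 − 18769 = 9021
  √(2257·9021) = √20360397 = 4512.2497
r = -4117 / 4512.2497 = -0.9124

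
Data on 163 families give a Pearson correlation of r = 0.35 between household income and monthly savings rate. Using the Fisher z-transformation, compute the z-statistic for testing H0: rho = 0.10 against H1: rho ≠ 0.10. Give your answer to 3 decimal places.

3.353

Fisher z: atanh(0.35) = 0.365444, atanh(0.10) = 0.100335
z = (z_r − z_0)·√(n−3) = (0.365444 − 0.100335)·√160 = 0.265109 · 12.649111 = 3.353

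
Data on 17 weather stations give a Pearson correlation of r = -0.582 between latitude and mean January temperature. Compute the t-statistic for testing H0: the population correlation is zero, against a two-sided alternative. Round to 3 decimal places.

t = r·√(n−2) / √(1−r²) with r = -0.582, n = 17
  = -0.582·√15 / √(1 − 0.338724)
  = -0.582·3.872983 / 0.813189
  = -2.254076 / 0.813189 = -2.772

-2.772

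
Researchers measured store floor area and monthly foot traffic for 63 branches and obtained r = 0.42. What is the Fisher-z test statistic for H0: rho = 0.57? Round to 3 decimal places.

-1.548

z_r = atanh(0.42) = 0.447692,  z_0 = atanh(0.57) = 0.647523
SE = 1/√(n−3) = 1/√60 = 0.129099
z = (z_r − z_0)/SE = (0.447692 − 0.647523) / 0.129099 = -0.199831 / 0.129099 = -1.548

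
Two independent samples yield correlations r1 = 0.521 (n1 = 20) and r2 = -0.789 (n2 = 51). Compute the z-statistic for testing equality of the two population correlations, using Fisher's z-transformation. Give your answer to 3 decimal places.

5.834

Fisher z-transforms: z1 = atanh(0.521) = 0.577711, z2 = atanh(-0.789) = -1.068777; difference d = 1.646488
Var(d) = 1/17 + 1/48 = 0.0588235 + 0.0208333 = 0.0796568
z = d/√Var(d) = 1.646488 / √0.0796568 = 1.646488 / 0.282235 = 5.834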